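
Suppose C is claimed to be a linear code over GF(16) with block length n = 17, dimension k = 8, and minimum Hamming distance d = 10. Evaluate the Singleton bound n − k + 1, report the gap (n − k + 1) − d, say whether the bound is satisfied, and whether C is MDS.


Singleton RHS = n − k + 1 = 10, slack = 0, bound satisfied, MDS.

Singleton bound: d ≤ n − k + 1.
Here n = 17, k = 8, so n − k + 1 = 10.
Given d = 10, check d ≤ 10: YES.
Slack = (n − k + 1) − d = 0.
The code is MDS (slack = 0).
Description: the claimed parameters are [17, 8, 10]_16; such a code would be MDS (meets Singleton bound).


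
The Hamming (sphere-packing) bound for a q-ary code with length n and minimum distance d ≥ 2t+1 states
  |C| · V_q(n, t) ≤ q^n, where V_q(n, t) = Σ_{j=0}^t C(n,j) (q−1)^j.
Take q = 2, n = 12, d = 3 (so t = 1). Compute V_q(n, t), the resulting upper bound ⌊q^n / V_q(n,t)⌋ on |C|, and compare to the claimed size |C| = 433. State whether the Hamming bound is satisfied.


V_q(n, t) = 13, q^n = 4096, Hamming bound = 315, |C| = 433 > bound (violated).

Step 1: Compute V_q(n, t) = Σ_{j=0}^1 C(n, j) (q−1)^j.
  j = 0: C(12,0)·(1)^0 = 1·1 = 1.
  j = 1: C(12,1)·(1)^1 = 12·1 = 12.
  V_q(n, t) = 1 + 12 = 13.
Step 2: q^n = 2^12 = 4096.
Step 3: Hamming bound ⌊q^n / V_q(n,t)⌋ = ⌊4096/13⌋ = 315.
Step 4: Compare |C| = 433 to 315: violated.
The claimed |C| lies above the Hamming bound, so no 2-ary code of length 12 with d ≥ 3 can have 433 codewords.


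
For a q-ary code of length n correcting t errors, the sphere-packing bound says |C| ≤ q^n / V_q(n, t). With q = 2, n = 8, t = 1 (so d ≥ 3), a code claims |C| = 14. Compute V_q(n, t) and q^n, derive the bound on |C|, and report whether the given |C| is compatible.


V_q(n, t) = 9, q^n = 256, Hamming bound = 28, |C| = 14 ≤ bound (satisfied).

Step 1: Compute V_q(n, t) = Σ_{j=0}^1 C(n, j) (q−1)^j.
  j = 0: C(8,0)·(1)^0 = 1·1 = 1.
  j = 1: C(8,1)·(1)^1 = 8·1 = 8.
  V_q(n, t) = 1 + 8 = 9.
Step 2: q^n = 2^8 = 256.
Step 3: Hamming bound ⌊q^n / V_q(n,t)⌋ = ⌊256/9⌋ = 28.
Step 4: Compare |C| = 14 to 28: satisfied.
The claimed |C| lies below the Hamming bound.


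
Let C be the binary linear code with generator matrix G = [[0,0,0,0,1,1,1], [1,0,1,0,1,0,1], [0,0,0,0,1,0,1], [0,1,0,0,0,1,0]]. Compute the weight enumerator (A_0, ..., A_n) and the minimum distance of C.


Weight distribution: A_0 = 1, A_1 = 2, A_2 = 3, A_3 = 4, A_4 = 3, A_5 = 2, A_6 = 1. Minimum distance d = 1.

Enumerate all 2^4 = 16 messages m ∈ F_2^4.
For each, compute codeword c = mG in F_2^7, then tally its weight.
  m = 0000 → c = 0000000, weight = 0.
  m = 1000 → c = 0000111, weight = 3.
  m = 0100 → c = 1010101, weight = 4.
  m = 1100 → c = 1010010, weight = 3.
  m = 0010 → c = 0000101, weight = 2.
  m = 1010 → c = 0000010, weight = 1.
  m = 0110 → c = 1010000, weight = 2.
  m = 1110 → c = 1010111, weight = 5.
  m = 0001 → c = 0100010, weight = 2.
  m = 1001 → c = 0100101, weight = 3.
  m = 0101 → c = 1110111, weight = 6.
  m = 1101 → c = 1110000, weight = 3.
  m = 0011 → c = 0100111, weight = 4.
  m = 1011 → c = 0100000, weight = 1.
  m = 0111 → c = 1110010, weight = 4.
  m = 1111 → c = 1110101, weight = 5.
Tally weights:
  weight 0: 1 codewords.
  weight 1: 2 codewords.
  weight 2: 3 codewords.
  weight 3: 4 codewords.
  weight 4: 3 codewords.
  weight 5: 2 codewords.
  weight 6: 1 codewords.
Minimum distance d = smallest w > 0 with A_w > 0 = 1.
Sanity: Σ A_w = 16 = 2^4 = 16 ✓.


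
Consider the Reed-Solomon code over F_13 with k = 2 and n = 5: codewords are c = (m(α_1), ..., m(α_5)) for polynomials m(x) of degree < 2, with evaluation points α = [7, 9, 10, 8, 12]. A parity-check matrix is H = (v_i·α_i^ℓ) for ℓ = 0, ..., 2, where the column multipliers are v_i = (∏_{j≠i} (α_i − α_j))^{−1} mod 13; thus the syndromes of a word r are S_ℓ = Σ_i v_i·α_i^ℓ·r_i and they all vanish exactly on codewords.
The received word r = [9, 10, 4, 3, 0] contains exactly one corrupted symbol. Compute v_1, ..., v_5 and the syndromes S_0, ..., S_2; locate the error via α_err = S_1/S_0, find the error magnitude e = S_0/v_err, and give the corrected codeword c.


S = (7, 6, 7), error at position 5, error magnitude e = 8, c = [9, 10, 4, 3, 5].

Step 1: column multipliers v_i = (∏_{j≠i}(α_i − α_j))^{−1} mod 13.
  i = 1 (α = 7): (7−9)(7−10)(7−8)(7−12) = (−2)·(−3)·(−1)·(−5) = 30 ≡ 4, so v_1 = 4^{−1} = 10 (mod 13).
  i = 2 (α = 9): (9−7)(9−10)(9−8)(9−12) = 2·(−1)·1·(−3) = 6 ≡ 6, so v_2 = 6^{−1} = 11 (mod 13).
  i = 3 (α = 10): (10−7)(10−9)(10−8)(10−12) = 3·1·2·(−2) = −12 ≡ 1, so v_3 = 1^{−1} = 1 (mod 13).
  i = 4 (α = 8): (8−7)(8−9)(8−10)(8−12) = 1·(−1)·(−2)·(−4) = −8 ≡ 5, so v_4 = 5^{−1} = 8 (mod 13).
  i = 5 (α = 12): (12−7)(12−9)(12−10)(12−8) = 5·3·2·4 = 120 ≡ 3, so v_5 = 3^{−1} = 9 (mod 13).
  v = [10, 11, 1, 8, 9].
Step 2: syndromes of r = [9, 10, 4, 3, 0] (all sums mod 13).
  S_0 = Σ v_i r_i = 10·9 + 11·10 + 1·4 + 8·3 + 9·0 = 228 ≡ 7.
  S_1 = Σ v_i α_i r_i = 10·7·9 + 11·9·10 + 1·10·4 + 8·8·3 + 9·12·0 = 1852 ≡ 6.
  α_i^2 mod 13 = [10, 3, 9, 12, 1].
  S_2 = Σ v_i α_i^2 r_i = 10·10·9 + 11·3·10 + 1·9·4 + 8·12·3 + 9·1·0 = 1554 ≡ 7.
  S = (7, 6, 7) ≠ 0, so r is not a codeword (an error is present).
Step 3: locate the error. For a single error e at position i, S_ℓ = v_i·e·α_i^ℓ, so α_err = S_1/S_0.
  S_0^{−1} = 7^{−1} = 2 (mod 13), so α_err = 6·2 = 12 ≡ 12 = α_5. Error position i = 5.
  Consistency check: S_2/S_1 = 7·11 = 77 ≡ 12 = α_err ✓ (single-error assumption holds).
Step 4: error magnitude e = S_0/v_5 = S_0·∏_{j≠5}(α_5 − α_j) = 7·3 = 21 ≡ 8 (mod 13).
Step 5: correct position 5: c_5 = r_5 − e = 0 − 8 ≡ 5 (mod 13). Hence c = [9, 10, 4, 3, 5].
  Check: interpolating c through the α_i gives m(x) = 12 + 7·x (degree < 2) with m(α_i) = c_i for every i, so c is indeed a codeword.


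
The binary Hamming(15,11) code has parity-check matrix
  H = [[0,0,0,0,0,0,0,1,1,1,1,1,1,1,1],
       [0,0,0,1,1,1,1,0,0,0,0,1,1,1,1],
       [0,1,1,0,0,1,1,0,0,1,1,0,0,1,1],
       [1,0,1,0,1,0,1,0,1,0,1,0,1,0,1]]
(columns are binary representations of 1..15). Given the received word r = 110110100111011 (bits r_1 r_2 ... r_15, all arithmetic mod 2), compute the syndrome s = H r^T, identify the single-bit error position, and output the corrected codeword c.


s = (1, 0, 0, 1)^T, error position = 9, corrected codeword c = 110110101111011

Compute s = H r^T mod 2 one row at a time:
  s_1 = 0 + 0 + 1 + 1 + 1 + 0 + 1 + 1 = 5 ≡ 1 (mod 2).
  s_2 = 1 + 1 + 0 + 1 + 1 + 0 + 1 + 1 = 6 ≡ 0 (mod 2).
  s_3 = 1 + 0 + 0 + 1 + 1 + 1 + 1 + 1 = 6 ≡ 0 (mod 2).
  s_4 = 1 + 0 + 1 + 1 + 0 + 1 + 0 + 1 = 5 ≡ 1 (mod 2).
s = (1, 0, 0, 1)^T — this equals column 9 of H (binary 1001), so error is at position 9.
Correct: flip bit 9 of r = 110110100111011 to get c = 110110101111011.


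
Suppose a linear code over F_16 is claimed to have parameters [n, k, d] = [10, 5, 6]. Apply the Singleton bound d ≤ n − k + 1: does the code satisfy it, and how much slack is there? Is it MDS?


Singleton RHS = n − k + 1 = 6, slack = 0, bound satisfied, MDS.

Singleton bound: d ≤ n − k + 1.
Here n = 10, k = 5, so n − k + 1 = 6.
Given d = 6, check d ≤ 6: YES.
Slack = (n − k + 1) − d = 0.
The code is MDS (slack = 0).
Description: the claimed parameters are [10, 5, 6]_16; such a code would be MDS (meets Singleton bound).


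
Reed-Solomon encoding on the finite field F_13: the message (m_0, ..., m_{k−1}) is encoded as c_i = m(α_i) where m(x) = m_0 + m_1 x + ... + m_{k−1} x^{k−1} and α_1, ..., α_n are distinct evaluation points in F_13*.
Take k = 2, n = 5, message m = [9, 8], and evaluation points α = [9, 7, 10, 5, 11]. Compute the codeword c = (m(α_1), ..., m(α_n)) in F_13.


c = [3, 0, 11, 10, 6]

Message polynomial: m(x) = 9 + 8·x (mod 13).
For each evaluation point α_i, compute m(α_i) mod 13:
  α_1 = 9: Horner steps 8 → 3, so m(9) = 3.
  α_2 = 7: Horner steps 8 → 0, so m(7) = 0.
  α_3 = 10: Horner steps 8 → 11, so m(10) = 11.
  α_4 = 5: Horner steps 8 → 10, so m(5) = 10.
  α_5 = 11: Horner steps 8 → 6, so m(11) = 6.
Codeword c = [3, 0, 11, 10, 6] ∈ F_13^5.


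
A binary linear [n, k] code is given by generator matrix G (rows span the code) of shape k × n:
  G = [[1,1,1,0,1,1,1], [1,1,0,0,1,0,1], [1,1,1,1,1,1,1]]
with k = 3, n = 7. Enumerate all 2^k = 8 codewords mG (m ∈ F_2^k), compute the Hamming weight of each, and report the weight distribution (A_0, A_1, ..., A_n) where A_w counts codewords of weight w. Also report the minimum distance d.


Weight distribution: A_0 = 1, A_1 = 1, A_2 = 1, A_3 = 1, A_4 = 1, A_5 = 1, A_6 = 1, A_7 = 1. Minimum distance d = 1.

Enumerate all 2^3 = 8 messages m ∈ F_2^3.
For each, compute codeword c = mG in F_2^7, then tally its weight.
  m = 000 → c = 0000000, weight = 0.
  m = 100 → c = 1110111, weight = 6.
  m = 010 → c = 1100101, weight = 4.
  m = 110 → c = 0010010, weight = 2.
  m = 001 → c = 1111111, weight = 7.
  m = 101 → c = 0001000, weight = 1.
  m = 011 → c = 0011010, weight = 3.
  m = 111 → c = 1101101, weight = 5.
Tally weights:
  weight 0: 1 codewords.
  weight 1: 1 codewords.
  weight 2: 1 codewords.
  weight 3: 1 codewords.
  weight 4: 1 codewords.
  weight 5: 1 codewords.
  weight 6: 1 codewords.
  weight 7: 1 codewords.
Minimum distance d = smallest w > 0 with A_w > 0 = 1.
Sanity: Σ A_w = 8 = 2^3 = 8 ✓.


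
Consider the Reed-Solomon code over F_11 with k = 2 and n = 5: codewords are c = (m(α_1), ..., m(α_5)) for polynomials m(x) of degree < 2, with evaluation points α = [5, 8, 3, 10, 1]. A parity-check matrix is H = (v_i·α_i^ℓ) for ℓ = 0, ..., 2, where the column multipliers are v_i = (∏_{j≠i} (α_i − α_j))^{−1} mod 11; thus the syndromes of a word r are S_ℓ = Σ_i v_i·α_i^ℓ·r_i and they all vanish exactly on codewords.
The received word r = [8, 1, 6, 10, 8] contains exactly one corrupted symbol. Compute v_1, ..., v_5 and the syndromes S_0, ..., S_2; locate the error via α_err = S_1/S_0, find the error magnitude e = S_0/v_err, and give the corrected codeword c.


S = (7, 2, 10), error at position 1, error magnitude e = 4, c = [4, 1, 6, 10, 8].

Step 1: column multipliers v_i = (∏_{j≠i}(α_i − α_j))^{−1} mod 11.
  i = 1 (α = 5): (5−8)(5−3)(5−10)(5−1) = (−3)·2·(−5)·4 = 120 ≡ 10, so v_1 = 10^{−1} = 10 (mod 11).
  i = 2 (α = 8): (8−5)(8−3)(8−10)(8−1) = 3·5·(−2)·7 = −210 ≡ 10, so v_2 = 10^{−1} = 10 (mod 11).
  i = 3 (α = 3): (3−5)(3−8)(3−10)(3−1) = (−2)·(−5)·(−7)·2 = −140 ≡ 3, so v_3 = 3^{−1} = 4 (mod 11).
  i = 4 (α = 10): (10−5)(10−8)(10−3)(10−1) = 5·2·7·9 = 630 ≡ 3, so v_4 = 3^{−1} = 4 (mod 11).
  i = 5 (α = 1): (1−5)(1−8)(1−3)(1−10) = (−4)·(−7)·(−2)·(−9) = 504 ≡ 9, so v_5 = 9^{−1} = 5 (mod 11).
  v = [10, 10, 4, 4, 5].
Step 2: syndromes of r = [8, 1, 6, 10, 8] (all sums mod 11).
  S_0 = Σ v_i r_i = 10·8 + 10·1 + 4·6 + 4·10 + 5·8 = 194 ≡ 7.
  S_1 = Σ v_i α_i r_i = 10·5·8 + 10·8·1 + 4·3·6 + 4·10·10 + 5·1·8 = 992 ≡ 2.
  α_i^2 mod 11 = [3, 9, 9, 1, 1].
  S_2 = Σ v_i α_i^2 r_i = 10·3·8 + 10·9·1 + 4·9·6 + 4·1·10 + 5·1·8 = 626 ≡ 10.
  S = (7, 2, 10) ≠ 0, so r is not a codeword (an error is present).
Step 3: locate the error. For a single error e at position i, S_ℓ = v_i·e·α_i^ℓ, so α_err = S_1/S_0.
  S_0^{−1} = 7^{−1} = 8 (mod 11), so α_err = 2·8 = 16 ≡ 5 = α_1. Error position i = 1.
  Consistency check: S_2/S_1 = 10·6 = 60 ≡ 5 = α_err ✓ (single-error assumption holds).
Step 4: error magnitude e = S_0/v_1 = S_0·∏_{j≠1}(α_1 − α_j) = 7·10 = 70 ≡ 4 (mod 11).
Step 5: correct position 1: c_1 = r_1 − e = 8 − 4 ≡ 4 (mod 11). Hence c = [4, 1, 6, 10, 8].
  Check: interpolating c through the α_i gives m(x) = 9 + 10·x (degree < 2) with m(α_i) = c_i for every i, so c is indeed a codeword.


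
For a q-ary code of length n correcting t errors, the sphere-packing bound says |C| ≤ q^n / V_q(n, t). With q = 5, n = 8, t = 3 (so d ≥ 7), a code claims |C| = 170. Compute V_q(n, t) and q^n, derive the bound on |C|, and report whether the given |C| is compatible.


V_q(n, t) = 4065, q^n = 390625, Hamming bound = 96, |C| = 170 > bound (violated).

Step 1: Compute V_q(n, t) = Σ_{j=0}^3 C(n, j) (q−1)^j.
  j = 0: C(8,0)·(4)^0 = 1·1 = 1.
  j = 1: C(8,1)·(4)^1 = 8·4 = 32.
  j = 2: C(8,2)·(4)^2 = 28·16 = 448.
  j = 3: C(8,3)·(4)^3 = 56·64 = 3584.
  V_q(n, t) = 1 + 32 + 448 + 3584 = 4065.
Step 2: q^n = 5^8 = 390625.
Step 3: Hamming bound ⌊q^n / V_q(n,t)⌋ = ⌊390625/4065⌋ = 96.
Step 4: Compare |C| = 170 to 96: violated.
The claimed |C| lies above the Hamming bound, so no 5-ary code of length 8 with d ≥ 7 can have 170 codewords.


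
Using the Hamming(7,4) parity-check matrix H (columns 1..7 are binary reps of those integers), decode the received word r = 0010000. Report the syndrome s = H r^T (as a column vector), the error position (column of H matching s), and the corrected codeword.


s = (0, 1, 1)^T, error position = 3, corrected codeword c = 0000000

Compute s = H r^T mod 2 one row at a time:
  s_1 = 0 + 0 + 0 + 0 = 0 ≡ 0 (mod 2).
  s_2 = 0 + 1 + 0 + 0 = 1 ≡ 1 (mod 2).
  s_3 = 0 + 1 + 0 + 0 = 1 ≡ 1 (mod 2).
s = (0, 1, 1)^T — this equals column 3 of H (binary 011), so error is at position 3.
Correct: flip bit 3 of r = 0010000 to get c = 0000000.


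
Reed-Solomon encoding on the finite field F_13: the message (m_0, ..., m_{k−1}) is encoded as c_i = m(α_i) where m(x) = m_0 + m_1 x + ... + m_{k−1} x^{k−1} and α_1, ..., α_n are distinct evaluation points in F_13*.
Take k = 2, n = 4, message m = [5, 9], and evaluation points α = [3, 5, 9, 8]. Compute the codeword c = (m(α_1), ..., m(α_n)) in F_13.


c = [6, 11, 8, 12]

Message polynomial: m(x) = 5 + 9·x (mod 13).
For each evaluation point α_i, compute m(α_i) mod 13:
  α_1 = 3: Horner steps 9 → 6, so m(3) = 6.
  α_2 = 5: Horner steps 9 → 11, so m(5) = 11.
  α_3 = 9: Horner steps 9 → 8, so m(9) = 8.
  α_4 = 8: Horner steps 9 → 12, so m(8) = 12.
Codeword c = [6, 11, 8, 12] ∈ F_13^4.


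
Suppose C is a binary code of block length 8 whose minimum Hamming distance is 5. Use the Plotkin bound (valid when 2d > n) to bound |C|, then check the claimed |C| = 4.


Plotkin bound M ≤ 4; given |C| = 4 ≤ bound (satisfied).

Check applicability: 2d = 10, n = 8.
2d − n = 2 > 0, so Plotkin applies.
Compute d/(2d−n) = 5/2 ≈ 2.5000.
⌊d/(2d−n)⌋ = 2.
Plotkin bound: M ≤ 2·2 = 4.
Given |C| = 4, check: satisfied.
This |C| is at the Plotkin bound.


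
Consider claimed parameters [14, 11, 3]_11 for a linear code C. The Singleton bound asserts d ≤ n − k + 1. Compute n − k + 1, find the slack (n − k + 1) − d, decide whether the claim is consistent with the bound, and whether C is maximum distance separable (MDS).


Singleton RHS = n − k + 1 = 4, slack = 1, bound satisfied, not MDS.

Singleton bound: d ≤ n − k + 1.
Here n = 14, k = 11, so n − k + 1 = 4.
Given d = 3, check d ≤ 4: YES.
Slack = (n − k + 1) − d = 1.
The code is NOT MDS (slack = 1 > 0).
Description: the claimed parameters are [14, 11, 3]_11; such a code would be non-MDS.


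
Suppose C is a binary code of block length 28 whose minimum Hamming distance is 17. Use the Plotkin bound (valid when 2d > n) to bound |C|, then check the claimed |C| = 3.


Plotkin bound M ≤ 4; given |C| = 3 ≤ bound (satisfied).

Check applicability: 2d = 34, n = 28.
2d − n = 6 > 0, so Plotkin applies.
Compute d/(2d−n) = 17/6 ≈ 2.8333.
⌊d/(2d−n)⌋ = 2.
Plotkin bound: M ≤ 2·2 = 4.
Given |C| = 3, check: satisfied.
This |C| is below the Plotkin bound.


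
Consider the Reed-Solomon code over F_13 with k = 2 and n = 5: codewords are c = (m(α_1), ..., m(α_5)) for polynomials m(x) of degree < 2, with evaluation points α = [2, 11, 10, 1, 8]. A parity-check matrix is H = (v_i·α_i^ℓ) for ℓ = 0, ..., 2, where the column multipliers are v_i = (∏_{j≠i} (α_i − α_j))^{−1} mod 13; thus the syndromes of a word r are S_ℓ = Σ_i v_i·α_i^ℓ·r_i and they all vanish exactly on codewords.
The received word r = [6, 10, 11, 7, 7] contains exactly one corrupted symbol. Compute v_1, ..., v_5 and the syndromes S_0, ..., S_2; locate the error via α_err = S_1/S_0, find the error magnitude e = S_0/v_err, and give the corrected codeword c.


S = (4, 6, 9), error at position 5, error magnitude e = 7, c = [6, 10, 11, 7, 0].

Step 1: column multipliers v_i = (∏_{j≠i}(α_i − α_j))^{−1} mod 13.
  i = 1 (α = 2): (2−11)(2−10)(2−1)(2−8) = (−9)·(−8)·1·(−6) = −432 ≡ 10, so v_1 = 10^{−1} = 4 (mod 13).
  i = 2 (α = 11): (11−2)(11−10)(11−1)(11−8) = 9·1·10·3 = 270 ≡ 10, so v_2 = 10^{−1} = 4 (mod 13).
  i = 3 (α = 10): (10−2)(10−11)(10−1)(10−8) = 8·(−1)·9·2 = −144 ≡ 12, so v_3 = 12^{−1} = 12 (mod 13).
  i = 4 (α = 1): (1−2)(1−11)(1−10)(1−8) = (−1)·(−10)·(−9)·(−7) = 630 ≡ 6, so v_4 = 6^{−1} = 11 (mod 13).
  i = 5 (α = 8): (8−2)(8−11)(8−10)(8−1) = 6·(−3)·(−2)·7 = 252 ≡ 5, so v_5 = 5^{−1} = 8 (mod 13).
  v = [4, 4, 12, 11, 8].
Step 2: syndromes of r = [6, 10, 11, 7, 7] (all sums mod 13).
  S_0 = Σ v_i r_i = 4·6 + 4·10 + 12·11 + 11·7 + 8·7 = 329 ≡ 4.
  S_1 = Σ v_i α_i r_i = 4·2·6 + 4·11·10 + 12·10·11 + 11·1·7 + 8·8·7 = 2333 ≡ 6.
  α_i^2 mod 13 = [4, 4, 9, 1, 12].
  S_2 = Σ v_i α_i^2 r_i = 4·4·6 + 4·4·10 + 12·9·11 + 11·1·7 + 8·12·7 = 2193 ≡ 9.
  S = (4, 6, 9) ≠ 0, so r is not a codeword (an error is present).
Step 3: locate the error. For a single error e at position i, S_ℓ = v_i·e·α_i^ℓ, so α_err = S_1/S_0.
  S_0^{−1} = 4^{−1} = 10 (mod 13), so α_err = 6·10 = 60 ≡ 8 = α_5. Error position i = 5.
  Consistency check: S_2/S_1 = 9·11 = 99 ≡ 8 = α_err ✓ (single-error assumption holds).
Step 4: error magnitude e = S_0/v_5 = S_0·∏_{j≠5}(α_5 − α_j) = 4·5 = 20 ≡ 7 (mod 13).
Step 5: correct position 5: c_5 = r_5 − e = 7 − 7 ≡ 0 (mod 13). Hence c = [6, 10, 11, 7, 0].
  Check: interpolating c through the α_i gives m(x) = 8 + 12·x (degree < 2) with m(α_i) = c_i for every i, so c is indeed a codeword.


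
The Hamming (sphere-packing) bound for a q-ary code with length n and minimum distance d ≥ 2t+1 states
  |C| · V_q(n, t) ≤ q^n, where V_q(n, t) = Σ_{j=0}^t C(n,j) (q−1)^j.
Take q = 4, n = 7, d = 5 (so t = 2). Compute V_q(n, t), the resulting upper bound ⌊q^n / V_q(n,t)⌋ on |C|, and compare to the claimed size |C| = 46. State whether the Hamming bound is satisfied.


V_q(n, t) = 211, q^n = 16384, Hamming bound = 77, |C| = 46 ≤ bound (satisfied).

Step 1: Compute V_q(n, t) = Σ_{j=0}^2 C(n, j) (q−1)^j.
  j = 0: C(7,0)·(3)^0 = 1·1 = 1.
  j = 1: C(7,1)·(3)^1 = 7·3 = 21.
  j = 2: C(7,2)·(3)^2 = 21·9 = 189.
  V_q(n, t) = 1 + 21 + 189 = 211.
Step 2: q^n = 4^7 = 16384.
Step 3: Hamming bound ⌊q^n / V_q(n,t)⌋ = ⌊16384/211⌋ = 77.
Step 4: Compare |C| = 46 to 77: satisfied.
The claimed |C| lies below the Hamming bound.


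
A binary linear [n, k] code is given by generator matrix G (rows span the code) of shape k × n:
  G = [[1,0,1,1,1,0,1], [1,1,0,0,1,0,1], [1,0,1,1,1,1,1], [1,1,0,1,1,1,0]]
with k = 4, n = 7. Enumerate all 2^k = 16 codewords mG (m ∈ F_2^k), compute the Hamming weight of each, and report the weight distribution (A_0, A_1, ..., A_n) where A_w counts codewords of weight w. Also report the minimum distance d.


Weight distribution: A_0 = 1, A_1 = 1, A_2 = 1, A_3 = 4, A_4 = 5, A_5 = 3, A_6 = 1. Minimum distance d = 1.

Enumerate all 2^4 = 16 messages m ∈ F_2^4.
For each, compute codeword c = mG in F_2^7, then tally its weight.
  m = 0000 → c = 0000000, weight = 0.
  m = 1000 → c = 1011101, weight = 5.
  m = 0100 → c = 1100101, weight = 4.
  m = 1100 → c = 0111000, weight = 3.
  m = 0010 → c = 1011111, weight = 6.
  m = 1010 → c = 0000010, weight = 1.
  m = 0110 → c = 0111010, weight = 4.
  m = 1110 → c = 1100111, weight = 5.
  m = 0001 → c = 1101110, weight = 5.
  m = 1001 → c = 0110011, weight = 4.
  m = 0101 → c = 0001011, weight = 3.
  m = 1101 → c = 1010110, weight = 4.
  m = 0011 → c = 0110001, weight = 3.
  m = 1011 → c = 1101100, weight = 4.
  m = 0111 → c = 1010100, weight = 3.
  m = 1111 → c = 0001001, weight = 2.
Tally weights:
  weight 0: 1 codewords.
  weight 1: 1 codewords.
  weight 2: 1 codewords.
  weight 3: 4 codewords.
  weight 4: 5 codewords.
  weight 5: 3 codewords.
  weight 6: 1 codewords.
Minimum distance d = smallest w > 0 with A_w > 0 = 1.
Sanity: Σ A_w = 16 = 2^4 = 16 ✓.


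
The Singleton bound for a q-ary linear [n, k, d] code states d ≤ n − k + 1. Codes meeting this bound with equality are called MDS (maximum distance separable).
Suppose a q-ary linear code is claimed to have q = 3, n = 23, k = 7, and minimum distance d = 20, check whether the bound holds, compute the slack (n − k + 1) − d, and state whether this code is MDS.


Singleton RHS = n − k + 1 = 17, slack = -3, bound violated (no such code; not MDS).

Singleton bound: d ≤ n − k + 1.
Here n = 23, k = 7, so n − k + 1 = 17.
Given d = 20, check d ≤ 17: NO.
Slack = (n − k + 1) − d = -3.
The slack is negative: d = 20 exceeds n − k + 1 = 17 by 3, so the Singleton bound is violated and no linear [23, 7, 20]_3 code can exist. In particular it is not MDS (MDS requires d = n − k + 1 exactly).
Description: the claimed parameters are [23, 7, 20]_3; such a code would be impossible (violates the Singleton bound).


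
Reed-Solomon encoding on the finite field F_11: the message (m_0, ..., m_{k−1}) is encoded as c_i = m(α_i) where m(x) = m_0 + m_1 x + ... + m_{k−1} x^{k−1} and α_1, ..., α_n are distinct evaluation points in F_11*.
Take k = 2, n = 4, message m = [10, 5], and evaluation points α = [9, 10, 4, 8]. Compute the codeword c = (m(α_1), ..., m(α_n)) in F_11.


c = [0, 5, 8, 6]

Message polynomial: m(x) = 10 + 5·x (mod 11).
For each evaluation point α_i, compute m(α_i) mod 11:
  α_1 = 9: Horner steps 5 → 0, so m(9) = 0.
  α_2 = 10: Horner steps 5 → 5, so m(10) = 5.
  α_3 = 4: Horner steps 5 → 8, so m(4) = 8.
  α_4 = 8: Horner steps 5 → 6, so m(8) = 6.
Codeword c = [0, 5, 8, 6] ∈ F_11^4.


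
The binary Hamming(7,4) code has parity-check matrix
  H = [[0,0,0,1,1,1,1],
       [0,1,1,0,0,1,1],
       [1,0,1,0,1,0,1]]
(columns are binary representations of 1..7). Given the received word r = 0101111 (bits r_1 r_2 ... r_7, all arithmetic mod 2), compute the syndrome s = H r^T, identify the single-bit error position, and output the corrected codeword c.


s = (0, 1, 0)^T, error position = 2, corrected codeword c = 0001111

Compute s = H r^T mod 2 one row at a time:
  s_1 = 1 + 1 + 1 + 1 = 4 ≡ 0 (mod 2).
  s_2 = 1 + 0 + 1 + 1 = 3 ≡ 1 (mod 2).
  s_3 = 0 + 0 + 1 + 1 = 2 ≡ 0 (mod 2).
s = (0, 1, 0)^T — this equals column 2 of H (binary 010), so error is at position 2.
Correct: flip bit 2 of r = 0101111 to get c = 0001111.


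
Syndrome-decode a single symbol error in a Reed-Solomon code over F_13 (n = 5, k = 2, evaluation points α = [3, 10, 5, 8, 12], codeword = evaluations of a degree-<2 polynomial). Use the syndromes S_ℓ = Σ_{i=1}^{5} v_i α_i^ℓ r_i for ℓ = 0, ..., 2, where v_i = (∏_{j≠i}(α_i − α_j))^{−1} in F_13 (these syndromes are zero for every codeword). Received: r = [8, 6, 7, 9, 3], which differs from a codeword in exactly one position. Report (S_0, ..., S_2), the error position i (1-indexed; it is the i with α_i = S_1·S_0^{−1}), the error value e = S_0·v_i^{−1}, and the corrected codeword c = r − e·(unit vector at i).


S = (4, 12, 10), error at position 1, error magnitude e = 11, c = [10, 6, 7, 9, 3].

Step 1: column multipliers v_i = (∏_{j≠i}(α_i − α_j))^{−1} mod 13.
  i = 1 (α = 3): (3−10)(3−5)(3−8)(3−12) = (−7)·(−2)·(−5)·(−9) = 630 ≡ 6, so v_1 = 6^{−1} = 11 (mod 13).
  i = 2 (α = 10): (10−3)(10−5)(10−8)(10−12) = 7·5·2·(−2) = −140 ≡ 3, so v_2 = 3^{−1} = 9 (mod 13).
  i = 3 (α = 5): (5−3)(5−10)(5−8)(5−12) = 2·(−5)·(−3)·(−7) = −210 ≡ 11, so v_3 = 11^{−1} = 6 (mod 13).
  i = 4 (α = 8): (8−3)(8−10)(8−5)(8−12) = 5·(−2)·3·(−4) = 120 ≡ 3, so v_4 = 3^{−1} = 9 (mod 13).
  i = 5 (α = 12): (12−3)(12−10)(12−5)(12−8) = 9·2·7·4 = 504 ≡ 10, so v_5 = 10^{−1} = 4 (mod 13).
  v = [11, 9, 6, 9, 4].
Step 2: syndromes of r = [8, 6, 7, 9, 3] (all sums mod 13).
  S_0 = Σ v_i r_i = 11·8 + 9·6 + 6·7 + 9·9 + 4·3 = 277 ≡ 4.
  S_1 = Σ v_i α_i r_i = 11·3·8 + 9·10·6 + 6·5·7 + 9·8·9 + 4·12·3 = 1806 ≡ 12.
  α_i^2 mod 13 = [9, 9, 12, 12, 1].
  S_2 = Σ v_i α_i^2 r_i = 11·9·8 + 9·9·6 + 6·12·7 + 9·12·9 + 4·1·3 = 2766 ≡ 10.
  S = (4, 12, 10) ≠ 0, so r is not a codeword (an error is present).
Step 3: locate the error. For a single error e at position i, S_ℓ = v_i·e·α_i^ℓ, so α_err = S_1/S_0.
  S_0^{−1} = 4^{−1} = 10 (mod 13), so α_err = 12·10 = 120 ≡ 3 = α_1. Error position i = 1.
  Consistency check: S_2/S_1 = 10·12 = 120 ≡ 3 = α_err ✓ (single-error assumption holds).
Step 4: error magnitude e = S_0/v_1 = S_0·∏_{j≠1}(α_1 − α_j) = 4·6 = 24 ≡ 11 (mod 13).
Step 5: correct position 1: c_1 = r_1 − e = 8 − 11 ≡ 10 (mod 13). Hence c = [10, 6, 7, 9, 3].
  Check: interpolating c through the α_i gives m(x) = 8 + 5·x (degree < 2) with m(α_i) = c_i for every i, so c is indeed a codeword.


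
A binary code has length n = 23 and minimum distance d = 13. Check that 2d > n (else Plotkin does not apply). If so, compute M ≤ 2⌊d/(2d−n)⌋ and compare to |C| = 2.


Plotkin bound M ≤ 8; given |C| = 2 ≤ bound (satisfied).

Check applicability: 2d = 26, n = 23.
2d − n = 3 > 0, so Plotkin applies.
Compute d/(2d−n) = 13/3 ≈ 4.3333.
⌊d/(2d−n)⌋ = 4.
Plotkin bound: M ≤ 2·4 = 8.
Given |C| = 2, check: satisfied.
This |C| is below the Plotkin bound.


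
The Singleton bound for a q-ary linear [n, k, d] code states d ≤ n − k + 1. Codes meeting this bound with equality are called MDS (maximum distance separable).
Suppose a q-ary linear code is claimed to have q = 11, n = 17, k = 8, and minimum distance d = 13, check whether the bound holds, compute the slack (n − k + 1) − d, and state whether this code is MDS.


Singleton RHS = n − k + 1 = 10, slack = -3, bound violated (no such code; not MDS).

Singleton bound: d ≤ n − k + 1.
Here n = 17, k = 8, so n − k + 1 = 10.
Given d = 13, check d ≤ 10: NO.
Slack = (n − k + 1) − d = -3.
The slack is negative: d = 13 exceeds n − k + 1 = 10 by 3, so the Singleton bound is violated and no linear [17, 8, 13]_11 code can exist. In particular it is not MDS (MDS requires d = n − k + 1 exactly).
Description: the claimed parameters are [17, 8, 13]_11; such a code would be impossible (violates the Singleton bound).


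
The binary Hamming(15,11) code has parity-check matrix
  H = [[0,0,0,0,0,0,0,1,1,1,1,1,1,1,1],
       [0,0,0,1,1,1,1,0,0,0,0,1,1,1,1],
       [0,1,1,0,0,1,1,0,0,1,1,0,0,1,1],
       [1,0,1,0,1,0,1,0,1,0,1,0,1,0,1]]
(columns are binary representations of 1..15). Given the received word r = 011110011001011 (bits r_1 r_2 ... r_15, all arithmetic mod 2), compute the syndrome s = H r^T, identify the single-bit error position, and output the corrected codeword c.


s = (1, 1, 0, 0)^T, error position = 12, corrected codeword c = 011110011000011

Compute s = H r^T mod 2 one row at a time:
  s_1 = 1 + 1 + 0 + 0 + 1 + 0 + 1 + 1 = 5 ≡ 1 (mod 2).
  s_2 = 1 + 1 + 0 + 0 + 1 + 0 + 1 + 1 = 5 ≡ 1 (mod 2).
  s_3 = 1 + 1 + 0 + 0 + 0 + 0 + 1 + 1 = 4 ≡ 0 (mod 2).
  s_4 = 0 + 1 + 1 + 0 + 1 + 0 + 0 + 1 = 4 ≡ 0 (mod 2).
s = (1, 1, 0, 0)^T — this equals column 12 of H (binary 1100), so error is at position 12.
Correct: flip bit 12 of r = 011110011001011 to get c = 011110011000011.


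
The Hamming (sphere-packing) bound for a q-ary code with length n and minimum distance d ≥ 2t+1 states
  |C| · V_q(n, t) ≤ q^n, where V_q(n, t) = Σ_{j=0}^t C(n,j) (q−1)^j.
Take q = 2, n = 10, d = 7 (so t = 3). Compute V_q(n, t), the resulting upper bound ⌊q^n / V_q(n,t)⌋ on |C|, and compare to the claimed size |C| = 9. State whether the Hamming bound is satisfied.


V_q(n, t) = 176, q^n = 1024, Hamming bound = 5, |C| = 9 > bound (violated).

Step 1: Compute V_q(n, t) = Σ_{j=0}^3 C(n, j) (q−1)^j.
  j = 0: C(10,0)·(1)^0 = 1·1 = 1.
  j = 1: C(10,1)·(1)^1 = 10·1 = 10.
  j = 2: C(10,2)·(1)^2 = 45·1 = 45.
  j = 3: C(10,3)·(1)^3 = 120·1 = 120.
  V_q(n, t) = 1 + 10 + 45 + 120 = 176.
Step 2: q^n = 2^10 = 1024.
Step 3: Hamming bound ⌊q^n / V_q(n,t)⌋ = ⌊1024/176⌋ = 5.
Step 4: Compare |C| = 9 to 5: violated.
The claimed |C| lies above the Hamming bound, so no 2-ary code of length 10 with d ≥ 7 can have 9 codewords.


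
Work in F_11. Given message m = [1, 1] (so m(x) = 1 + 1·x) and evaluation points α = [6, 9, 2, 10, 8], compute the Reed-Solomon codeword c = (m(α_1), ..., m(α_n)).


c = [7, 10, 3, 0, 9]

Message polynomial: m(x) = 1 + 1·x (mod 11).
For each evaluation point α_i, compute m(α_i) mod 11:
  α_1 = 6: Horner steps 1 → 7, so m(6) = 7.
  α_2 = 9: Horner steps 1 → 10, so m(9) = 10.
  α_3 = 2: Horner steps 1 → 3, so m(2) = 3.
  α_4 = 10: Horner steps 1 → 0, so m(10) = 0.
  α_5 = 8: Horner steps 1 → 9, so m(8) = 9.
Codeword c = [7, 10, 3, 0, 9] ∈ F_11^5.


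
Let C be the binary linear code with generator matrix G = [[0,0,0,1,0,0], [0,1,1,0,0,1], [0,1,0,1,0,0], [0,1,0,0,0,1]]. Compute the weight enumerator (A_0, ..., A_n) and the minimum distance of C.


Weight distribution: A_0 = 1, A_1 = 4, A_2 = 6, A_3 = 4, A_4 = 1. Minimum distance d = 1.

Enumerate all 2^4 = 16 messages m ∈ F_2^4.
For each, compute codeword c = mG in F_2^6, then tally its weight.
  m = 0000 → c = 000000, weight = 0.
  m = 1000 → c = 000100, weight = 1.
  m = 0100 → c = 011001, weight = 3.
  m = 1100 → c = 011101, weight = 4.
  m = 0010 → c = 010100, weight = 2.
  m = 1010 → c = 010000, weight = 1.
  m = 0110 → c = 001101, weight = 3.
  m = 1110 → c = 001001, weight = 2.
  m = 0001 → c = 010001, weight = 2.
  m = 1001 → c = 010101, weight = 3.
  m = 0101 → c = 001000, weight = 1.
  m = 1101 → c = 001100, weight = 2.
  m = 0011 → c = 000101, weight = 2.
  m = 1011 → c = 000001, weight = 1.
  m = 0111 → c = 011100, weight = 3.
  m = 1111 → c = 011000, weight = 2.
Tally weights:
  weight 0: 1 codewords.
  weight 1: 4 codewords.
  weight 2: 6 codewords.
  weight 3: 4 codewords.
  weight 4: 1 codewords.
Minimum distance d = smallest w > 0 with A_w > 0 = 1.
Sanity: Σ A_w = 16 = 2^4 = 16 ✓.


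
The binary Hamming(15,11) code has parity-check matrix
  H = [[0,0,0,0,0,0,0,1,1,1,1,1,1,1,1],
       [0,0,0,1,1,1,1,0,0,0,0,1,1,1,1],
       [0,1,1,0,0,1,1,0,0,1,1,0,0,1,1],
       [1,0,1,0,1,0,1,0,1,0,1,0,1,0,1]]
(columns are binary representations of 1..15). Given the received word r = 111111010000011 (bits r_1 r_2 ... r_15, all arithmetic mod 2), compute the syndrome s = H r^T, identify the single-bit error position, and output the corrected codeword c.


s = (1, 1, 1, 0)^T, error position = 14, corrected codeword c = 111111010000001

Compute s = H r^T mod 2 one row at a time:
  s_1 = 1 + 0 + 0 + 0 + 0 + 0 + 1 + 1 = 3 ≡ 1 (mod 2).
  s_2 = 1 + 1 + 1 + 0 + 0 + 0 + 1 + 1 = 5 ≡ 1 (mod 2).
  s_3 = 1 + 1 + 1 + 0 + 0 + 0 + 1 + 1 = 5 ≡ 1 (mod 2).
  s_4 = 1 + 1 + 1 + 0 + 0 + 0 + 0 + 1 = 4 ≡ 0 (mod 2).
s = (1, 1, 1, 0)^T — this equals column 14 of H (binary 1110), so error is at position 14.
Correct: flip bit 14 of r = 111111010000011 to get c = 111111010000001.


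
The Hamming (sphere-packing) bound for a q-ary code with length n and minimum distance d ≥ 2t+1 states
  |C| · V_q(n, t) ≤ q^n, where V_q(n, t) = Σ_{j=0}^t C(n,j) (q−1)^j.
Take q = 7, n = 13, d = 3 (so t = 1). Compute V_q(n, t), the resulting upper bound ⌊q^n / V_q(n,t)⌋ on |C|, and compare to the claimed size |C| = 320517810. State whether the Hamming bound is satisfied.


V_q(n, t) = 79, q^n = 96889010407, Hamming bound = 1226443169, |C| = 320517810 ≤ bound (satisfied).

Step 1: Compute V_q(n, t) = Σ_{j=0}^1 C(n, j) (q−1)^j.
  j = 0: C(13,0)·(6)^0 = 1·1 = 1.
  j = 1: C(13,1)·(6)^1 = 13·6 = 78.
  V_q(n, t) = 1 + 78 = 79.
Step 2: q^n = 7^13 = 96889010407.
Step 3: Hamming bound ⌊q^n / V_q(n,t)⌋ = ⌊96889010407/79⌋ = 1226443169.
Step 4: Compare |C| = 320517810 to 1226443169: satisfied.
The claimed |C| lies below the Hamming bound.


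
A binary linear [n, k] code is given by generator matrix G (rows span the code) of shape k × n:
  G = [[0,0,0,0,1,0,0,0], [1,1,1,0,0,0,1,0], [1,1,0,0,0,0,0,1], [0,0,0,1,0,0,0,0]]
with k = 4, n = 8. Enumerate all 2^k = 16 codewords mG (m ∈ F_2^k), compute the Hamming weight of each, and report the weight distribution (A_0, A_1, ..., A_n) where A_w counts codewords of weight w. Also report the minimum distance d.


Weight distribution: A_0 = 1, A_1 = 2, A_2 = 1, A_3 = 2, A_4 = 5, A_5 = 4, A_6 = 1. Minimum distance d = 1.

Enumerate all 2^4 = 16 messages m ∈ F_2^4.
For each, compute codeword c = mG in F_2^8, then tally its weight.
  m = 0000 → c = 00000000, weight = 0.
  m = 1000 → c = 00001000, weight = 1.
  m = 0100 → c = 11100010, weight = 4.
  m = 1100 → c = 11101010, weight = 5.
  m = 0010 → c = 11000001, weight = 3.
  m = 1010 → c = 11001001, weight = 4.
  m = 0110 → c = 00100011, weight = 3.
  m = 1110 → c = 00101011, weight = 4.
  m = 0001 → c = 00010000, weight = 1.
  m = 1001 → c = 00011000, weight = 2.
  m = 0101 → c = 11110010, weight = 5.
  m = 1101 → c = 11111010, weight = 6.
  m = 0011 → c = 11010001, weight = 4.
  m = 1011 → c = 11011001, weight = 5.
  m = 0111 → c = 00110011, weight = 4.
  m = 1111 → c = 00111011, weight = 5.
Tally weights:
  weight 0: 1 codewords.
  weight 1: 2 codewords.
  weight 2: 1 codewords.
  weight 3: 2 codewords.
  weight 4: 5 codewords.
  weight 5: 4 codewords.
  weight 6: 1 codewords.
Minimum distance d = smallest w > 0 with A_w > 0 = 1.
Sanity: Σ A_w = 16 = 2^4 = 16 ✓.


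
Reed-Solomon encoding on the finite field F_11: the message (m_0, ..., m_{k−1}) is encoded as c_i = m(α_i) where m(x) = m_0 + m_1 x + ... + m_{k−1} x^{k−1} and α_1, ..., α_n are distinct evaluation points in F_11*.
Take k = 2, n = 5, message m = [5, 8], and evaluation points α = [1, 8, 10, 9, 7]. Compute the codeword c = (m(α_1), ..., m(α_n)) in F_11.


c = [2, 3, 8, 0, 6]

Message polynomial: m(x) = 5 + 8·x (mod 11).
For each evaluation point α_i, compute m(α_i) mod 11:
  α_1 = 1: Horner steps 8 → 2, so m(1) = 2.
  α_2 = 8: Horner steps 8 → 3, so m(8) = 3.
  α_3 = 10: Horner steps 8 → 8, so m(10) = 8.
  α_4 = 9: Horner steps 8 → 0, so m(9) = 0.
  α_5 = 7: Horner steps 8 → 6, so m(7) = 6.
Codeword c = [2, 3, 8, 0, 6] ∈ F_11^5.


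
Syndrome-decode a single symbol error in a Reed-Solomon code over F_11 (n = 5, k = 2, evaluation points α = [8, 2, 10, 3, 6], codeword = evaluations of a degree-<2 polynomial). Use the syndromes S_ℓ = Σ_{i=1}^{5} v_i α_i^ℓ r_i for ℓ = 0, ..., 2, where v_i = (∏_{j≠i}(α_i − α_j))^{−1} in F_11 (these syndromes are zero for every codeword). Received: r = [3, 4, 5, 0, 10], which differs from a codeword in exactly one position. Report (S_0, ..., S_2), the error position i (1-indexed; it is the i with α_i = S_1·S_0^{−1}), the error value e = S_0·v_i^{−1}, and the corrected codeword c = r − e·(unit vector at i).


S = (1, 8, 9), error at position 1, error magnitude e = 1, c = [2, 4, 5, 0, 10].

Step 1: column multipliers v_i = (∏_{j≠i}(α_i − α_j))^{−1} mod 11.
  i = 1 (α = 8): (8−2)(8−10)(8−3)(8−6) = 6·(−2)·5·2 = −120 ≡ 1, so v_1 = 1^{−1} = 1 (mod 11).
  i = 2 (α = 2): (2−8)(2−10)(2−3)(2−6) = (−6)·(−8)·(−1)·(−4) = 192 ≡ 5, so v_2 = 5^{−1} = 9 (mod 11).
  i = 3 (α = 10): (10−8)(10−2)(10−3)(10−6) = 2·8·7·4 = 448 ≡ 8, so v_3 = 8^{−1} = 7 (mod 11).
  i = 4 (α = 3): (3−8)(3−2)(3−10)(3−6) = (−5)·1·(−7)·(−3) = −105 ≡ 5, so v_4 = 5^{−1} = 9 (mod 11).
  i = 5 (α = 6): (6−8)(6−2)(6−10)(6−3) = (−2)·4·(−4)·3 = 96 ≡ 8, so v_5 = 8^{−1} = 7 (mod 11).
  v = [1, 9, 7, 9, 7].
Step 2: syndromes of r = [3, 4, 5, 0, 10] (all sums mod 11).
  S_0 = Σ v_i r_i = 1·3 + 9·4 + 7·5 + 9·0 + 7·10 = 144 ≡ 1.
  S_1 = Σ v_i α_i r_i = 1·8·3 + 9·2·4 + 7·10·5 + 9·3·0 + 7·6·10 = 866 ≡ 8.
  α_i^2 mod 11 = [9, 4, 1, 9, 3].
  S_2 = Σ v_i α_i^2 r_i = 1·9·3 + 9·4·4 + 7·1·5 + 9·9·0 + 7·3·10 = 416 ≡ 9.
  S = (1, 8, 9) ≠ 0, so r is not a codeword (an error is present).
Step 3: locate the error. For a single error e at position i, S_ℓ = v_i·e·α_i^ℓ, so α_err = S_1/S_0.
  S_0^{−1} = 1^{−1} = 1 (mod 11), so α_err = 8·1 = 8 ≡ 8 = α_1. Error position i = 1.
  Consistency check: S_2/S_1 = 9·7 = 63 ≡ 8 = α_err ✓ (single-error assumption holds).
Step 4: error magnitude e = S_0/v_1 = S_0·∏_{j≠1}(α_1 − α_j) = 1·1 = 1 ≡ 1 (mod 11).
Step 5: correct position 1: c_1 = r_1 − e = 3 − 1 ≡ 2 (mod 11). Hence c = [2, 4, 5, 0, 10].
  Check: interpolating c through the α_i gives m(x) = 1 + 7·x (degree < 2) with m(α_i) = c_i for every i, so c is indeed a codeword.


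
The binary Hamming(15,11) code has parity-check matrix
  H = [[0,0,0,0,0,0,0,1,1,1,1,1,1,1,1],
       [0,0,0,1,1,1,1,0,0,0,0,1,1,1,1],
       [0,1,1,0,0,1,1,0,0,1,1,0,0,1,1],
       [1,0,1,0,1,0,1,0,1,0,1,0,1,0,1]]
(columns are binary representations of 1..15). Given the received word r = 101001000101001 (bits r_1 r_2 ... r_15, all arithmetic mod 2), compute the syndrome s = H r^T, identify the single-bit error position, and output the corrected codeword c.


s = (1, 1, 0, 1)^T, error position = 13, corrected codeword c = 101001000101101

Compute s = H r^T mod 2 one row at a time:
  s_1 = 0 + 0 + 1 + 0 + 1 + 0 + 0 + 1 = 3 ≡ 1 (mod 2).
  s_2 = 0 + 0 + 1 + 0 + 1 + 0 + 0 + 1 = 3 ≡ 1 (mod 2).
  s_3 = 0 + 1 + 1 + 0 + 1 + 0 + 0 + 1 = 4 ≡ 0 (mod 2).
  s_4 = 1 + 1 + 0 + 0 + 0 + 0 + 0 + 1 = 3 ≡ 1 (mod 2).
s = (1, 1, 0, 1)^T — this equals column 13 of H (binary 1101), so error is at position 13.
Correct: flip bit 13 of r = 101001000101001 to get c = 101001000101101.


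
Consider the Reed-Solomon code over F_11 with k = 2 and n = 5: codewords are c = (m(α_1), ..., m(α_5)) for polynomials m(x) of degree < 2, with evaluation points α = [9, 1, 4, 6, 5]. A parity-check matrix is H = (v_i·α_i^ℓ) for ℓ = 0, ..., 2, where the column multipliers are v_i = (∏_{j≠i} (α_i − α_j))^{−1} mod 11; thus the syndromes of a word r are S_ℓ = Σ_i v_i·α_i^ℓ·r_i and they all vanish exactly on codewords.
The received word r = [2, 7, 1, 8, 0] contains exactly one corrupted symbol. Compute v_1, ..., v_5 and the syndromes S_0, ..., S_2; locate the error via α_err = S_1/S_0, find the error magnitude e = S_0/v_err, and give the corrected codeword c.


S = (9, 1, 5), error at position 5, error magnitude e = 1, c = [2, 7, 1, 8, 10].

Step 1: column multipliers v_i = (∏_{j≠i}(α_i − α_j))^{−1} mod 11.
  i = 1 (α = 9): (9−1)(9−4)(9−6)(9−5) = 8·5·3·4 = 480 ≡ 7, so v_1 = 7^{−1} = 8 (mod 11).
  i = 2 (α = 1): (1−9)(1−4)(1−6)(1−5) = (−8)·(−3)·(−5)·(−4) = 480 ≡ 7, so v_2 = 7^{−1} = 8 (mod 11).
  i = 3 (α = 4): (4−9)(4−1)(4−6)(4−5) = (−5)·3·(−2)·(−1) = −30 ≡ 3, so v_3 = 3^{−1} = 4 (mod 11).
  i = 4 (α = 6): (6−9)(6−1)(6−4)(6−5) = (−3)·5·2·1 = −30 ≡ 3, so v_4 = 3^{−1} = 4 (mod 11).
  i = 5 (α = 5): (5−9)(5−1)(5−4)(5−6) = (−4)·4·1·(−1) = 16 ≡ 5, so v_5 = 5^{−1} = 9 (mod 11).
  v = [8, 8, 4, 4, 9].
Step 2: syndromes of r = [2, 7, 1, 8, 0] (all sums mod 11).
  S_0 = Σ v_i r_i = 8·2 + 8·7 + 4·1 + 4·8 + 9·0 = 108 ≡ 9.
  S_1 = Σ v_i α_i r_i = 8·9·2 + 8·1·7 + 4·4·1 + 4·6·8 + 9·5·0 = 408 ≡ 1.
  α_i^2 mod 11 = [4, 1, 5, 3, 3].
  S_2 = Σ v_i α_i^2 r_i = 8·4·2 + 8·1·7 + 4·5·1 + 4·3·8 + 9·3·0 = 236 ≡ 5.
  S = (9, 1, 5) ≠ 0, so r is not a codeword (an error is present).
Step 3: locate the error. For a single error e at position i, S_ℓ = v_i·e·α_i^ℓ, so α_err = S_1/S_0.
  S_0^{−1} = 9^{−1} = 5 (mod 11), so α_err = 1·5 = 5 ≡ 5 = α_5. Error position i = 5.
  Consistency check: S_2/S_1 = 5·1 = 5 ≡ 5 = α_err ✓ (single-error assumption holds).
Step 4: error magnitude e = S_0/v_5 = S_0·∏_{j≠5}(α_5 − α_j) = 9·5 = 45 ≡ 1 (mod 11).
Step 5: correct position 5: c_5 = r_5 − e = 0 − 1 ≡ 10 (mod 11). Hence c = [2, 7, 1, 8, 10].
  Check: interpolating c through the α_i gives m(x) = 9 + 9·x (degree < 2) with m(α_i) = c_i for every i, so c is indeed a codeword.
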